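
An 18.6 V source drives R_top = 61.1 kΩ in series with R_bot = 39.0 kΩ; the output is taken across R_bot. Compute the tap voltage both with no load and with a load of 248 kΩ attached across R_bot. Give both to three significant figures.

Open-circuit: V = 18.6 × 39.0/(61.1 + 39.0) = 7.25 V.
With the load, R_bot becomes R_bot‖R_L = 33.70 kΩ, so V = 18.6 × 33.70/94.80 = 6.61 V.

Unloaded: 7.25 V; loaded: 6.61 V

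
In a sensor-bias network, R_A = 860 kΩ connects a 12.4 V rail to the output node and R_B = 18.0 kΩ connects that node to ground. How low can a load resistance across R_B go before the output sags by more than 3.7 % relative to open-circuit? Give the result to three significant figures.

Output resistance R_th = R_A‖R_B = (860 × 18.0)/878.0 = 17.63 kΩ.
The fractional drop is R_th/(R_th + R_L); requiring this ≤ 0.0370 gives R_L ≥ R_th(1/0.0370 − 1) = 17.63 × 26.03 = 459 kΩ.

R_L(min) ≈ 459 kΩ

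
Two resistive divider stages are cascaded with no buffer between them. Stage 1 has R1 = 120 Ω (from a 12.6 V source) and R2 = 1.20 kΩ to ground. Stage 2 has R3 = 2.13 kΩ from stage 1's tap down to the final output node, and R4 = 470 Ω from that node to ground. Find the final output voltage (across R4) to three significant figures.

Stage 2 presents R3+R4 = 2600 Ω as a load on stage 1's tap.
Stage 1's lower leg becomes R2‖(R3+R4) = 821.1 Ω, so V_mid = 12.6 × 821.1/941.1 = 10.99 V.
Stage 2 is itself unloaded: V_out = V_mid × R4/(R3+R4) = 10.99 × 470/2600 = 1.99 V.

V_out ≈ 1.99 V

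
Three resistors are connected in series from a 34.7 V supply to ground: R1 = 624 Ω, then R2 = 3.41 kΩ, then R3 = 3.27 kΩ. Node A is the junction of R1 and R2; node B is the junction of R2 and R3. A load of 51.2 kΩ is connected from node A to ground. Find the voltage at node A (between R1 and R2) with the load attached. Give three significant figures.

Below node A the series string R2+R3 = 6680 Ω sits in parallel with the 51200 Ω load: 5909 Ω.
V_A = 34.7 × 5909/(624 + 5909) = 31.4 V.

V ≈ 31.4 V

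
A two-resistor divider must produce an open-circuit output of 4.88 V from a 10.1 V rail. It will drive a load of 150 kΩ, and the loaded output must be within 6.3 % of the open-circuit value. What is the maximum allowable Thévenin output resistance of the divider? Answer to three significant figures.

Loading drop = R_th/(R_th + R_L) ≤ 0.0630, so R_th ≤ R_L · ε/(1−ε) = 150 kΩ × 0.0630/0.9370 = 10.1 kΩ.
(Any R1, R2 with R2/(R1+R2) = 0.483 and R1‖R2 ≤ 10.1 kΩ will meet the spec.)

R_th ≤ 10.1 kΩ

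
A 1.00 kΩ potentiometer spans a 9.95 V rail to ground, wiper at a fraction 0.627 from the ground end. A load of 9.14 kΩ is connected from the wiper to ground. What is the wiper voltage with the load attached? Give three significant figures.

V ≈ 6.08 V

The wiper splits the pot into (1−α)R = 373.0 Ω above and αR = 627.0 Ω below.
Lower section ‖ load = 586.7 Ω.
V_wiper = 9.95 × 586.7/(373.0 + 586.7) = 6.08 V.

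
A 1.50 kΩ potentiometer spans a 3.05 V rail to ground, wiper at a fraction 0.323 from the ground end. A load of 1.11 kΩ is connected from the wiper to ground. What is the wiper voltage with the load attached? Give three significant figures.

The wiper splits the pot into (1−α)R = 1016 Ω above and αR = 484.5 Ω below.
Lower section ‖ load = 337.3 Ω.
V_wiper = 3.05 × 337.3/(1016 + 337.3) = 0.760 V.

V ≈ 0.760 V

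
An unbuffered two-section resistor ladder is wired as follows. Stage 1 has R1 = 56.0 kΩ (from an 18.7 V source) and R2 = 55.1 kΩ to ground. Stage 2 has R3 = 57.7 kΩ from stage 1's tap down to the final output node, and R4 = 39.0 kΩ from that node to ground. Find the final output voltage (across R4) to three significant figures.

V_out ≈ 2.91 V

Stage 2 presents R3+R4 = 96.70 kΩ as a load on stage 1's tap.
Stage 1's lower leg becomes R2‖(R3+R4) = 35.10 kΩ, so V_mid = 18.7 × 35.10/91.10 = 7.205 V.
Stage 2 is itself unloaded: V_out = V_mid × R4/(R3+R4) = 7.205 × 39.0/96.70 = 2.91 V.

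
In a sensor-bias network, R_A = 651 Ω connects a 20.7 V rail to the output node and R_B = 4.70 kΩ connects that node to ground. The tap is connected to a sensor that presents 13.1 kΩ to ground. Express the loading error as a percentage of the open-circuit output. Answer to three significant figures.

The divider's output (Thévenin) resistance is R_A‖R_B = 571.8 Ω.
Fractional drop under load = R_th/(R_th + R_L) = 571.8 / (571.8 + 13100) = 0.04182.
So the output falls by 4.18 %.

4.18 %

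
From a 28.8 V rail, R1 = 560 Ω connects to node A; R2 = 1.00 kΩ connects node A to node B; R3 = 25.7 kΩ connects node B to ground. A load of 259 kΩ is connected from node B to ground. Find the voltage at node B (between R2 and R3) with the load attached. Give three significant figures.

V ≈ 27.0 V

At node B, R3 is in parallel with the load: R3‖R_L = 23380 Ω.
Below node A the resistance is R2 + (R3‖R_L) = 24380 Ω, so V_A = 28.8 × 24380/24940 = 28.15 V.
Then V_B = V_A × (R3‖R_L)/(R2 + R3‖R_L) = 28.15 × 23380/24380 = 27.0 V.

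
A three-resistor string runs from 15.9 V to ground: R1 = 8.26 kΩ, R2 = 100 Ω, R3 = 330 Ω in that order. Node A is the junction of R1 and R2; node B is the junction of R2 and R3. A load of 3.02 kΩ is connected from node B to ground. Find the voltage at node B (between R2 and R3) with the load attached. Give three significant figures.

V ≈ 0.546 V

At node B, R3 is in parallel with the load: R3‖R_L = 297.5 Ω.
Below node A the resistance is R2 + (R3‖R_L) = 397.5 Ω, so V_A = 15.9 × 397.5/8657 = 0.7300 V.
Then V_B = V_A × (R3‖R_L)/(R2 + R3‖R_L) = 0.7300 × 297.5/397.5 = 0.546 V.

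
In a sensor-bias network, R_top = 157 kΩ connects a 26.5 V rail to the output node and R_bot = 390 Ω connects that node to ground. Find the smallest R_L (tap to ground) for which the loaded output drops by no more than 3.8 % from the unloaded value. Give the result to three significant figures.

Output resistance R_th = R_top‖R_bot = (157000 × 390)/157400 = 389.0 Ω.
The fractional drop is R_th/(R_th + R_L); requiring this ≤ 0.0380 gives R_L ≥ R_th(1/0.0380 − 1) = 389.0 × 25.32 = 9.85 kΩ.

R_L(min) ≈ 9.85 kΩ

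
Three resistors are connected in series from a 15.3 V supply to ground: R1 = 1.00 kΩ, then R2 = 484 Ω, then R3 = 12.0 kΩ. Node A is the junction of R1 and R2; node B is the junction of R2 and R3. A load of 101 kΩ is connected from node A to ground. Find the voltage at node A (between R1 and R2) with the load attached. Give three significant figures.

V ≈ 14.0 V

Below node A the series string R2+R3 = 12480 Ω sits in parallel with the 101000 Ω load: 11110 Ω.
V_A = 15.3 × 11110/(1000 + 11110) = 14.0 V.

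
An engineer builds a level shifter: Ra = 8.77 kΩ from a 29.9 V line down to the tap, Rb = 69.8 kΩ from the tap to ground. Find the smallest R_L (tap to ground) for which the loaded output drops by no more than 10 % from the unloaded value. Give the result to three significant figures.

Output resistance R_th = Ra‖Rb = (8.77 × 69.8)/78.57 = 7.791 kΩ.
The fractional drop is R_th/(R_th + R_L); requiring this ≤ 0.100 gives R_L ≥ R_th(1/0.100 − 1) = 7.791 × 9.000 = 70.1 kΩ.

R_L(min) ≈ 70.1 kΩ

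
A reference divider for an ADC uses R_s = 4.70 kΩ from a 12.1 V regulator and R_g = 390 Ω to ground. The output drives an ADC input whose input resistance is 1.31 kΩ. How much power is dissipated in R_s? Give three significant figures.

Total resistance from the source is R_s + (R_g‖R_L) = 5001 Ω, so I = 12.1/5001 Ω = 2.420 mA.
P = I²·R_s = (2.420 mA)² × 4.70 kΩ = 27.5 mW.

P ≈ 27.5 mW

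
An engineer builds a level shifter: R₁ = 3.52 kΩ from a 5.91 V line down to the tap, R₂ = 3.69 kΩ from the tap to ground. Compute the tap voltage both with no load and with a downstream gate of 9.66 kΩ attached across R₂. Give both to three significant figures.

Unloaded: 3.02 V; loaded: 2.55 V

Open-circuit: V = 5.91 × 3.69/(3.52 + 3.69) = 3.02 V.
With the load, R₂ becomes R₂‖R_L = 2.670 kΩ, so V = 5.91 × 2.670/6.190 = 2.55 V.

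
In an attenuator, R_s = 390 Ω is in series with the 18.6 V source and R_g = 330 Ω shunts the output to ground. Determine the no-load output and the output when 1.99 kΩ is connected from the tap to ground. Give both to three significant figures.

Open-circuit: V = 18.6 × 330/(390 + 330) = 8.53 V.
With the load, R_g becomes R_g‖R_L = 283.1 Ω, so V = 18.6 × 283.1/673.1 = 7.82 V.

Unloaded: 8.53 V; loaded: 7.82 V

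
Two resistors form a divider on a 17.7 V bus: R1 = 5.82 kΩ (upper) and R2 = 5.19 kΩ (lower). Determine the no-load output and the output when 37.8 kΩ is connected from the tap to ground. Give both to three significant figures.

Open-circuit: V = 17.7 × 5.19/(5.82 + 5.19) = 8.34 V.
With the load, R2 becomes R2‖R_L = 4.563 kΩ, so V = 17.7 × 4.563/10.38 = 7.78 V.

Unloaded: 8.34 V; loaded: 7.78 V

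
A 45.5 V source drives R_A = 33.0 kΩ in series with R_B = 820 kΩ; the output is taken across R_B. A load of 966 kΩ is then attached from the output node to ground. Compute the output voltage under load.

V_out ≈ 42.3 V

The load sits in parallel with R_B: R_B‖R_L = (820 × 966) / (820 + 966) = 443.5 kΩ.
V_out = 45.5 × 443.5 / (33.0 + 443.5) = 45.5 × 443.5/476.5 = 42.3 V.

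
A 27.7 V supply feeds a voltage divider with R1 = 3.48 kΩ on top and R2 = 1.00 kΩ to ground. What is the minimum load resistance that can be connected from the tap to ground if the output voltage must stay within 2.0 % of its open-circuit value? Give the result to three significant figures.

R_L(min) ≈ 38.1 kΩ

Output resistance R_th = R1‖R2 = (3480 × 1000)/4480 = 776.8 Ω.
The fractional drop is R_th/(R_th + R_L); requiring this ≤ 0.0200 gives R_L ≥ R_th(1/0.0200 − 1) = 776.8 × 49.00 = 38.1 kΩ.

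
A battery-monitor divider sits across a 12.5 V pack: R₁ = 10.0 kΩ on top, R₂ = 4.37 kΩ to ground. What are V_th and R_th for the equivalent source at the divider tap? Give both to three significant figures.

V_th = 3.80 V, R_th = 3.04 kΩ

V_th is the open-circuit tap voltage: 12.5 × 4.37/(10.0 + 4.37) = 3.80 V.
With the supply zeroed, R₁ and R₂ appear in parallel from the tap: R_th = R₁‖R₂ = (10.0 × 4.37)/14.37 = 3.04 kΩ.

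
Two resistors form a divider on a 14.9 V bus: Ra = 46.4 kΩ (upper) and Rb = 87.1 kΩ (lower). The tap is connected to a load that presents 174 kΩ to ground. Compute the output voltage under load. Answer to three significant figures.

The load sits in parallel with Rb: Rb‖R_L = (87.1 × 174) / (87.1 + 174) = 58.04 kΩ.
V_out = 14.9 × 58.04 / (46.4 + 58.04) = 14.9 × 58.04/104.4 = 8.28 V.
(Unloaded it would have been 9.72 V.)

V_out ≈ 8.28 V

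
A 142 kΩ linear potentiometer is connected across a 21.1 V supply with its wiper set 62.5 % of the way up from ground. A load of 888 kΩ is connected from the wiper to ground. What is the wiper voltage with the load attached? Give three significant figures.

The wiper splits the pot into (1−α)R = 53.25 kΩ above and αR = 88.75 kΩ below.
Lower section ‖ load = 80.69 kΩ.
V_wiper = 21.1 × 80.69/(53.25 + 80.69) = 12.7 V.

V ≈ 12.7 V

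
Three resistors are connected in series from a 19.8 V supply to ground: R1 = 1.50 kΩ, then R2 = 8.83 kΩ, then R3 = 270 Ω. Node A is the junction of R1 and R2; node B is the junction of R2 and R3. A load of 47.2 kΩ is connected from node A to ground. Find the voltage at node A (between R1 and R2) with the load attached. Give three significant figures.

Below node A the series string R2+R3 = 9100 Ω sits in parallel with the 47200 Ω load: 7629 Ω.
V_A = 19.8 × 7629/(1500 + 7629) = 16.5 V.

V ≈ 16.5 V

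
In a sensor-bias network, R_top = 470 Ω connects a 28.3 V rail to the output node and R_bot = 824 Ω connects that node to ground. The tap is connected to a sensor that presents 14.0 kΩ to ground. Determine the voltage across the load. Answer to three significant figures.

The load sits in parallel with R_bot: R_bot‖R_L = (824 × 14000) / (824 + 14000) = 778.2 Ω.
V_out = 28.3 × 778.2 / (470 + 778.2) = 28.3 × 778.2/1248 = 17.6 V.

V_out ≈ 17.6 V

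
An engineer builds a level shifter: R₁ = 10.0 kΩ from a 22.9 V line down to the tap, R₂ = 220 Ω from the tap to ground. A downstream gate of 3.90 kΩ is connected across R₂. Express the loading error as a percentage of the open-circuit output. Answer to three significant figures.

5.23 %

The divider's output (Thévenin) resistance is R₁‖R₂ = 215.3 Ω.
Fractional drop under load = R_th/(R_th + R_L) = 215.3 / (215.3 + 3900) = 0.05231.
So the output falls by 5.23 %.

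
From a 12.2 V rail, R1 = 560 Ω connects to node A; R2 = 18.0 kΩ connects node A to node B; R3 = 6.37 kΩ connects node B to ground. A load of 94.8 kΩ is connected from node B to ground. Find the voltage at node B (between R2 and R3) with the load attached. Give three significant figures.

At node B, R3 is in parallel with the load: R3‖R_L = 5969 Ω.
Below node A the resistance is R2 + (R3‖R_L) = 23970 Ω, so V_A = 12.2 × 23970/24530 = 11.92 V.
Then V_B = V_A × (R3‖R_L)/(R2 + R3‖R_L) = 11.92 × 5969/23970 = 2.97 V.

V ≈ 2.97 V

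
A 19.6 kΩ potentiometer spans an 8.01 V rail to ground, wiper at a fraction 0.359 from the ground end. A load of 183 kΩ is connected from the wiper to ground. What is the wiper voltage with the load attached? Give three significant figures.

V ≈ 2.81 V

The wiper splits the pot into (1−α)R = 12.56 kΩ above and αR = 7.036 kΩ below.
Lower section ‖ load = 6.776 kΩ.
V_wiper = 8.01 × 6.776/(12.56 + 6.776) = 2.81 V.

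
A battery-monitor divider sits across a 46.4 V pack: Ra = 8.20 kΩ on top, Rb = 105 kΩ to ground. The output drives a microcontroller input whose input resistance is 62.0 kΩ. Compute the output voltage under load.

V_out ≈ 38.3 V

The load sits in parallel with Rb: Rb‖R_L = (105 × 62.0) / (105 + 62.0) = 38.98 kΩ.
V_out = 46.4 × 38.98 / (8.20 + 38.98) = 46.4 × 38.98/47.18 = 38.3 V.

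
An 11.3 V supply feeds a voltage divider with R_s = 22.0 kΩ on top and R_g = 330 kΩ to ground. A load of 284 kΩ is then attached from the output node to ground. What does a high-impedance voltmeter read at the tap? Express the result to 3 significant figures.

The load sits in parallel with R_g: R_g‖R_L = (330 × 284) / (330 + 284) = 152.6 kΩ.
V_out = 11.3 × 152.6 / (22.0 + 152.6) = 11.3 × 152.6/174.6 = 9.88 V.
(Unloaded it would have been 10.6 V.)

V_out ≈ 9.88 V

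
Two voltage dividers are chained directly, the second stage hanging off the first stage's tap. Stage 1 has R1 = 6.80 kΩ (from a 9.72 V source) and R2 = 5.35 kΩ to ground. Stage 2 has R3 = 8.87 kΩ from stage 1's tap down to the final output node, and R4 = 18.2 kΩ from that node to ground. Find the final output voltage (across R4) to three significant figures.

V_out ≈ 2.59 V

Stage 2 presents R3+R4 = 27.07 kΩ as a load on stage 1's tap.
Stage 1's lower leg becomes R2‖(R3+R4) = 4.467 kΩ, so V_mid = 9.72 × 4.467/11.27 = 3.854 V.
Stage 2 is itself unloaded: V_out = V_mid × R4/(R3+R4) = 3.854 × 18.2/27.07 = 2.59 V.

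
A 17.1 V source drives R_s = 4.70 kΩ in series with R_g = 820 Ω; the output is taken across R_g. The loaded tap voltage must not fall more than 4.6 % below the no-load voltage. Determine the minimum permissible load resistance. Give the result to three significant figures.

Output resistance R_th = R_s‖R_g = (4700 × 820)/5520 = 698.2 Ω.
The fractional drop is R_th/(R_th + R_L); requiring this ≤ 0.0460 gives R_L ≥ R_th(1/0.0460 − 1) = 698.2 × 20.74 = 14.5 kΩ.

R_L(min) ≈ 14.5 kΩ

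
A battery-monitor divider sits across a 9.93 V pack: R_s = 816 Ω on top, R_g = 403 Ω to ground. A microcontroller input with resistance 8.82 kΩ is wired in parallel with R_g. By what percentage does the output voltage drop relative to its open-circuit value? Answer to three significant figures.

The divider's output (Thévenin) resistance is R_s‖R_g = 269.8 Ω.
Fractional drop under load = R_th/(R_th + R_L) = 269.8 / (269.8 + 8820) = 0.02968.
So the output falls by 2.97 %.

2.97 %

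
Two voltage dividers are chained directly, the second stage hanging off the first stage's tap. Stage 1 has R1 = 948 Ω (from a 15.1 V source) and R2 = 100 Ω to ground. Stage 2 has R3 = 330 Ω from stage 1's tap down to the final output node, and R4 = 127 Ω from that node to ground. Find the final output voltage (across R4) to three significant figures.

Stage 2 presents R3+R4 = 457.0 Ω as a load on stage 1's tap.
Stage 1's lower leg becomes R2‖(R3+R4) = 82.05 Ω, so V_mid = 15.1 × 82.05/1030 = 1.203 V.
Stage 2 is itself unloaded: V_out = V_mid × R4/(R3+R4) = 1.203 × 127/457.0 = 0.334 V.

V_out ≈ 0.334 V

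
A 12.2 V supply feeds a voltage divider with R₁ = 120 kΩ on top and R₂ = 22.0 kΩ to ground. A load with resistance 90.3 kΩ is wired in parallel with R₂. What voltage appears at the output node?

The load sits in parallel with R₂: R₂‖R_L = (22.0 × 90.3) / (22.0 + 90.3) = 17.69 kΩ.
V_out = 12.2 × 17.69 / (120 + 17.69) = 12.2 × 17.69/137.7 = 1.57 V.

V_out ≈ 1.57 V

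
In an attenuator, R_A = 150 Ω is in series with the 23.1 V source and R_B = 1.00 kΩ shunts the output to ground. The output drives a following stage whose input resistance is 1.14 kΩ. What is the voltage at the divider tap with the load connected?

V_out ≈ 18.0 V

The load sits in parallel with R_B: R_B‖R_L = (1000 × 1140) / (1000 + 1140) = 532.7 Ω.
V_out = 23.1 × 532.7 / (150 + 532.7) = 23.1 × 532.7/682.7 = 18.0 V.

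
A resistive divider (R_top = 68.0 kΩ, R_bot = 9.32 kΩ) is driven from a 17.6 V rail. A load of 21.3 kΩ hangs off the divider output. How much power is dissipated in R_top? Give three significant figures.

Total resistance from the source is R_top + (R_bot‖R_L) = 74.48 kΩ, so I = 17.6/74.48 kΩ = 0.2363 mA.
P = I²·R_top = (0.2363 mA)² × 68.0 kΩ = 3.80 mW.

P ≈ 3.80 mW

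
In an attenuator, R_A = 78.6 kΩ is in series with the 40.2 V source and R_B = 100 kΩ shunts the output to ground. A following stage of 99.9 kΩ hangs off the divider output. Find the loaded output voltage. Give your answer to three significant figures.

The load sits in parallel with R_B: R_B‖R_L = (100 × 99.9) / (100 + 99.9) = 49.97 kΩ.
V_out = 40.2 × 49.97 / (78.6 + 49.97) = 40.2 × 49.97/128.6 = 15.6 V.

V_out ≈ 15.6 V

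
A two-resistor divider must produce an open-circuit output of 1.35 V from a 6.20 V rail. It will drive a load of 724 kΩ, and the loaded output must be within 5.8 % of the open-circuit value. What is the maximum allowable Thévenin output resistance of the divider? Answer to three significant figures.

Loading drop = R_th/(R_th + R_L) ≤ 0.0580, so R_th ≤ R_L · ε/(1−ε) = 724 kΩ × 0.0580/0.9420 = 44.6 kΩ.
(Any R1, R2 with R2/(R1+R2) = 0.218 and R1‖R2 ≤ 44.6 kΩ will meet the spec.)

R_th ≤ 44.6 kΩ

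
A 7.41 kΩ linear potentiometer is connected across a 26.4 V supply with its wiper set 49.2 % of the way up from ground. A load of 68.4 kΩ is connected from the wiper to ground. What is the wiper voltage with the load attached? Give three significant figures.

The wiper splits the pot into (1−α)R = 3.764 kΩ above and αR = 3.646 kΩ below.
Lower section ‖ load = 3.461 kΩ.
V_wiper = 26.4 × 3.461/(3.764 + 3.461) = 12.6 V.

V ≈ 12.6 V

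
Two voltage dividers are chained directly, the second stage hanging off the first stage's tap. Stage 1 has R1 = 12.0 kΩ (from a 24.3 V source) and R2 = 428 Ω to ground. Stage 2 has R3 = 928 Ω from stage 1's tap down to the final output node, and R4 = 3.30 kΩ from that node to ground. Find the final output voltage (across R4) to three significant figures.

Stage 2 presents R3+R4 = 4228 Ω as a load on stage 1's tap.
Stage 1's lower leg becomes R2‖(R3+R4) = 388.7 Ω, so V_mid = 24.3 × 388.7/12390 = 0.7623 V.
Stage 2 is itself unloaded: V_out = V_mid × R4/(R3+R4) = 0.7623 × 3300/4228 = 0.595 V.

V_out ≈ 0.595 V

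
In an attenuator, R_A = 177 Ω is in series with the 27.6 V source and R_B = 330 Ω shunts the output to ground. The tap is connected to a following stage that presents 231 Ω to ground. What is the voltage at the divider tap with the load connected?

V_out ≈ 12.0 V

The load sits in parallel with R_B: R_B‖R_L = (330 × 231) / (330 + 231) = 135.9 Ω.
V_out = 27.6 × 135.9 / (177 + 135.9) = 27.6 × 135.9/312.9 = 12.0 V.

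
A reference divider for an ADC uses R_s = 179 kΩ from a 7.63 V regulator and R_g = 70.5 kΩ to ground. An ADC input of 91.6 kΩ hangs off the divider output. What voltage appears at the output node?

V_out ≈ 1.39 V

The load sits in parallel with R_g: R_g‖R_L = (70.5 × 91.6) / (70.5 + 91.6) = 39.84 kΩ.
V_out = 7.63 × 39.84 / (179 + 39.84) = 7.63 × 39.84/218.8 = 1.39 V.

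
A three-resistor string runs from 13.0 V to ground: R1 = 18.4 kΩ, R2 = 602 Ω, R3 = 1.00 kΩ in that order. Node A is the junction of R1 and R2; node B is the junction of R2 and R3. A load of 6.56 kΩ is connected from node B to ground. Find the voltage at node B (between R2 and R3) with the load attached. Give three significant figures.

At node B, R3 is in parallel with the load: R3‖R_L = 867.7 Ω.
Below node A the resistance is R2 + (R3‖R_L) = 1470 Ω, so V_A = 13.0 × 1470/19870 = 0.9616 V.
Then V_B = V_A × (R3‖R_L)/(R2 + R3‖R_L) = 0.9616 × 867.7/1470 = 0.568 V.

V ≈ 0.568 V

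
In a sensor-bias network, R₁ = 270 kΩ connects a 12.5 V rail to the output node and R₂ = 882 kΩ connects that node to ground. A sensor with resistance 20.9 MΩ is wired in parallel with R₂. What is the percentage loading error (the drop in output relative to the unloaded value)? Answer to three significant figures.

0.979 %

The divider's output (Thévenin) resistance is R₁‖R₂ = 206.7 kΩ.
Fractional drop under load = R_th/(R_th + R_L) = 206.7 / (206.7 + 20900) = 0.009794.
So the output falls by 0.979 %.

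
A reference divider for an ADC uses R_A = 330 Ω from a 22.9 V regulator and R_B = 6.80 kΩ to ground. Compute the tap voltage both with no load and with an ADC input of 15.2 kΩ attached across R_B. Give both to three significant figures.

Open-circuit: V = 22.9 × 6800/(330 + 6800) = 21.8 V.
With the load, R_B becomes R_B‖R_L = 4698 Ω, so V = 22.9 × 4698/5028 = 21.4 V.

Unloaded: 21.8 V; loaded: 21.4 V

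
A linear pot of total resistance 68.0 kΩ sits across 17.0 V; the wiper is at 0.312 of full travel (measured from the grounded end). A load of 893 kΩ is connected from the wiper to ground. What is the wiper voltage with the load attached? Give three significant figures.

V ≈ 5.22 V

The wiper splits the pot into (1−α)R = 46.78 kΩ above and αR = 21.22 kΩ below.
Lower section ‖ load = 20.72 kΩ.
V_wiper = 17.0 × 20.72/(46.78 + 20.72) = 5.22 V.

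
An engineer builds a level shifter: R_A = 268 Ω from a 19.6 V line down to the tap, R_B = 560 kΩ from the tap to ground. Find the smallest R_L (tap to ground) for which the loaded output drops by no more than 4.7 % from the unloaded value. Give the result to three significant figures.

Output resistance R_th = R_A‖R_B = (268 × 560000)/560300 = 267.9 Ω.
The fractional drop is R_th/(R_th + R_L); requiring this ≤ 0.0470 gives R_L ≥ R_th(1/0.0470 − 1) = 267.9 × 20.28 = 5.43 kΩ.

R_L(min) ≈ 5.43 kΩ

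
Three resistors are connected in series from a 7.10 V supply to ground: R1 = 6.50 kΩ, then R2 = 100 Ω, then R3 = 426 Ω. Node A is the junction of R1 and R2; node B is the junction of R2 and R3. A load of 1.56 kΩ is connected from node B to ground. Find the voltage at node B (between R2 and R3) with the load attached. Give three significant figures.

At node B, R3 is in parallel with the load: R3‖R_L = 334.6 Ω.
Below node A the resistance is R2 + (R3‖R_L) = 434.6 Ω, so V_A = 7.10 × 434.6/6935 = 0.4450 V.
Then V_B = V_A × (R3‖R_L)/(R2 + R3‖R_L) = 0.4450 × 334.6/434.6 = 0.343 V.

V ≈ 0.343 V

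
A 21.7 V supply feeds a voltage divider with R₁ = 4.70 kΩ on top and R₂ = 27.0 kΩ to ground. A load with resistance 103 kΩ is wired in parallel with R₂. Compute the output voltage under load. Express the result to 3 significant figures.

The load sits in parallel with R₂: R₂‖R_L = (27.0 × 103) / (27.0 + 103) = 21.39 kΩ.
V_out = 21.7 × 21.39 / (4.70 + 21.39) = 21.7 × 21.39/26.09 = 17.8 V.
(Unloaded it would have been 18.5 V.)

V_out ≈ 17.8 V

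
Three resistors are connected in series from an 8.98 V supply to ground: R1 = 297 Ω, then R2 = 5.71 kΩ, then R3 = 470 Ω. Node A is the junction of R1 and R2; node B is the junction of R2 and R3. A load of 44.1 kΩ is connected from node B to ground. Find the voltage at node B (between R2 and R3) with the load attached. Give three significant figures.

V ≈ 0.645 V

At node B, R3 is in parallel with the load: R3‖R_L = 465.0 Ω.
Below node A the resistance is R2 + (R3‖R_L) = 6175 Ω, so V_A = 8.98 × 6175/6472 = 8.568 V.
Then V_B = V_A × (R3‖R_L)/(R2 + R3‖R_L) = 8.568 × 465.0/6175 = 0.645 V.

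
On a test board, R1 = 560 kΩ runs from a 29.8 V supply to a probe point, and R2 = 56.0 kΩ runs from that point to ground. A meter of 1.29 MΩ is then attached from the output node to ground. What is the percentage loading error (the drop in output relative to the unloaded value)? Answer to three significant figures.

3.80 %

The divider's output (Thévenin) resistance is R1‖R2 = 50.91 kΩ.
Fractional drop under load = R_th/(R_th + R_L) = 50.91 / (50.91 + 1290) = 0.03797.
So the output falls by 3.80 %.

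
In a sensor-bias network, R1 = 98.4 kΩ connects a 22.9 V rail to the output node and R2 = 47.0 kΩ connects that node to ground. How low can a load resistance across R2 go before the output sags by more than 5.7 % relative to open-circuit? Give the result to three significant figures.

Output resistance R_th = R1‖R2 = (98.4 × 47.0)/145.4 = 31.81 kΩ.
The fractional drop is R_th/(R_th + R_L); requiring this ≤ 0.0570 gives R_L ≥ R_th(1/0.0570 − 1) = 31.81 × 16.54 = 526 kΩ.

R_L(min) ≈ 526 kΩ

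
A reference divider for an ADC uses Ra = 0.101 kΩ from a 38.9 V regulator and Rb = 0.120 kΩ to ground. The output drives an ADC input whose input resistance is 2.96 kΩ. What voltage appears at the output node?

V_out ≈ 20.7 V

The load sits in parallel with Rb: Rb‖R_L = (120 × 2960) / (120 + 2960) = 115.3 Ω.
V_out = 38.9 × 115.3 / (101 + 115.3) = 38.9 × 115.3/216.3 = 20.7 V.
(Unloaded it would have been 21.1 V.)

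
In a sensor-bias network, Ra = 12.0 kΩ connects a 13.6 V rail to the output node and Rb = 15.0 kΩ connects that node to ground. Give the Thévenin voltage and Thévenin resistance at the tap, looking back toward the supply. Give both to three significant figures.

V_th is the open-circuit tap voltage: 13.6 × 15.0/(12.0 + 15.0) = 7.56 V.
With the supply zeroed, Ra and Rb appear in parallel from the tap: R_th = Ra‖Rb = (12.0 × 15.0)/27.00 = 6.67 kΩ.

V_th = 7.56 V, R_th = 6.67 kΩ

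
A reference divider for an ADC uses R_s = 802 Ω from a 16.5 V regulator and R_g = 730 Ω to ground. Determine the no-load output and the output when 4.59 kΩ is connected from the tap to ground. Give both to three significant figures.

Open-circuit: V = 16.5 × 730/(802 + 730) = 7.86 V.
With the load, R_g becomes R_g‖R_L = 629.8 Ω, so V = 16.5 × 629.8/1432 = 7.26 V.

Unloaded: 7.86 V; loaded: 7.26 V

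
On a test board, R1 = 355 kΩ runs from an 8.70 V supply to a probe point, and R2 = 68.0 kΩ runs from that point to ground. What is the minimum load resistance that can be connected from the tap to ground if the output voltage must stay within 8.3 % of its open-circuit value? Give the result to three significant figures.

R_L(min) ≈ 631 kΩ

Output resistance R_th = R1‖R2 = (355 × 68.0)/423.0 = 57.07 kΩ.
The fractional drop is R_th/(R_th + R_L); requiring this ≤ 0.0830 gives R_L ≥ R_th(1/0.0830 − 1) = 57.07 × 11.05 = 631 kΩ.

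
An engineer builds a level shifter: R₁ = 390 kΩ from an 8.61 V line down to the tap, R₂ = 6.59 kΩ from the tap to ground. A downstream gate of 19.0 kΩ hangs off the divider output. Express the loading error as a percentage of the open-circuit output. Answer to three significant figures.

The divider's output (Thévenin) resistance is R₁‖R₂ = 6.480 kΩ.
Fractional drop under load = R_th/(R_th + R_L) = 6.480 / (6.480 + 19.0) = 0.2543.
So the output falls by 25.4 %.

25.4 %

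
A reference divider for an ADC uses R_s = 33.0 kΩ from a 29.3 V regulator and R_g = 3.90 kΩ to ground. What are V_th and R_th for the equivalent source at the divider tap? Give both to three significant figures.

V_th is the open-circuit tap voltage: 29.3 × 3.90/(33.0 + 3.90) = 3.10 V.
With the supply zeroed, R_s and R_g appear in parallel from the tap: R_th = R_s‖R_g = (33.0 × 3.90)/36.90 = 3.49 kΩ.

V_th = 3.10 V, R_th = 3.49 kΩ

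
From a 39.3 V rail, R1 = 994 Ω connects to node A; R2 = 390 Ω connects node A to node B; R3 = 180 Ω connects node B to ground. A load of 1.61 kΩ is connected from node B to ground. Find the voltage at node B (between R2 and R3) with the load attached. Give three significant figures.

V ≈ 4.12 V

At node B, R3 is in parallel with the load: R3‖R_L = 161.9 Ω.
Below node A the resistance is R2 + (R3‖R_L) = 551.9 Ω, so V_A = 39.3 × 551.9/1546 = 14.03 V.
Then V_B = V_A × (R3‖R_L)/(R2 + R3‖R_L) = 14.03 × 161.9/551.9 = 4.12 V.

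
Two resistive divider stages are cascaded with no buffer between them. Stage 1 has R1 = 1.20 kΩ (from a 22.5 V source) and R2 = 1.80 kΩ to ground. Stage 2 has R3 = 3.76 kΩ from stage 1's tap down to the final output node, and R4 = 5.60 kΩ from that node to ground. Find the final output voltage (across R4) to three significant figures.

V_out ≈ 7.50 V

Stage 2 presents R3+R4 = 9.360 kΩ as a load on stage 1's tap.
Stage 1's lower leg becomes R2‖(R3+R4) = 1.510 kΩ, so V_mid = 22.5 × 1.510/2.710 = 12.54 V.
Stage 2 is itself unloaded: V_out = V_mid × R4/(R3+R4) = 12.54 × 5.60/9.360 = 7.50 V.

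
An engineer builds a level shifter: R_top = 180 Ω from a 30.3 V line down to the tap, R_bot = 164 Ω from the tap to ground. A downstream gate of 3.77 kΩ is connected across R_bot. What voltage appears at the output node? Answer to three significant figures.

V_out ≈ 14.1 V

The load sits in parallel with R_bot: R_bot‖R_L = (164 × 3770) / (164 + 3770) = 157.2 Ω.
V_out = 30.3 × 157.2 / (180 + 157.2) = 30.3 × 157.2/337.2 = 14.1 V.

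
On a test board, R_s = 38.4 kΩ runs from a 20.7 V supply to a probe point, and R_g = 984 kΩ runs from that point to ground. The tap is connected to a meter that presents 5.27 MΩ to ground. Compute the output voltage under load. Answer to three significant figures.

V_out ≈ 19.8 V

The load sits in parallel with R_g: R_g‖R_L = (984 × 5270) / (984 + 5270) = 829.2 kΩ.
V_out = 20.7 × 829.2 / (38.4 + 829.2) = 20.7 × 829.2/867.6 = 19.8 V.
(Unloaded it would have been 19.9 V.)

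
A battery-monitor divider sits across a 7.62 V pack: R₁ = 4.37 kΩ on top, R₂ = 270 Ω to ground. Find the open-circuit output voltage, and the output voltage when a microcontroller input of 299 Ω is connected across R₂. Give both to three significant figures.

Open-circuit: V = 7.62 × 270/(4370 + 270) = 0.443 V.
With the load, R₂ becomes R₂‖R_L = 141.9 Ω, so V = 7.62 × 141.9/4512 = 0.240 V.

Unloaded: 0.443 V; loaded: 0.240 V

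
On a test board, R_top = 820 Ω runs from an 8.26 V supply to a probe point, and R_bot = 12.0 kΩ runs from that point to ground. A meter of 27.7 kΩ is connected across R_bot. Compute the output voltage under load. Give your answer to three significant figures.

V_out ≈ 7.52 V

The load sits in parallel with R_bot: R_bot‖R_L = (12000 × 27700) / (12000 + 27700) = 8373 Ω.
V_out = 8.26 × 8373 / (820 + 8373) = 8.26 × 8373/9193 = 7.52 V.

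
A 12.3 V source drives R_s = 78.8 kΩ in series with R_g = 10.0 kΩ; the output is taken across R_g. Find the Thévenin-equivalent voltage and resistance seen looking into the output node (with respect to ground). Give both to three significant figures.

V_th = 1.39 V, R_th = 8.87 kΩ

V_th is the open-circuit tap voltage: 12.3 × 10.0/(78.8 + 10.0) = 1.39 V.
With the supply zeroed, R_s and R_g appear in parallel from the tap: R_th = R_s‖R_g = (78.8 × 10.0)/88.80 = 8.87 kΩ.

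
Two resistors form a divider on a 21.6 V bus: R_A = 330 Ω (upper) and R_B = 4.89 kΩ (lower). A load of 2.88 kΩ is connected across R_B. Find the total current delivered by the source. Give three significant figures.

R_B‖R_L = 1813 Ω, so the source sees R_A + R_B‖R_L = 2143 Ω.
I = 21.6 V / 2143 Ω = 10.1 mA.

I ≈ 10.1 mA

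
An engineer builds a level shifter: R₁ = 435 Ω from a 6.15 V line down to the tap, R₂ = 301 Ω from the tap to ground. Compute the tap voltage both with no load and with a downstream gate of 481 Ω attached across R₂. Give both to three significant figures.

Open-circuit: V = 6.15 × 301/(435 + 301) = 2.52 V.
With the load, R₂ becomes R₂‖R_L = 185.1 Ω, so V = 6.15 × 185.1/620.1 = 1.84 V.

Unloaded: 2.52 V; loaded: 1.84 V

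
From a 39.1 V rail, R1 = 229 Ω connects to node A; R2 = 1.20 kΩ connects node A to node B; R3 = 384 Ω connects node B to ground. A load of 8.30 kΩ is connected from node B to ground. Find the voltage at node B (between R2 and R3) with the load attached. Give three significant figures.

V ≈ 7.99 V

At node B, R3 is in parallel with the load: R3‖R_L = 367.0 Ω.
Below node A the resistance is R2 + (R3‖R_L) = 1567 Ω, so V_A = 39.1 × 1567/1796 = 34.11 V.
Then V_B = V_A × (R3‖R_L)/(R2 + R3‖R_L) = 34.11 × 367.0/1567 = 7.99 V.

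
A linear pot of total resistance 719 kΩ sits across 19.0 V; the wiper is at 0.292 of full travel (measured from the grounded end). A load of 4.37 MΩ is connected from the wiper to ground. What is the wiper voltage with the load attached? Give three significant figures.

V ≈ 5.37 V

The wiper splits the pot into (1−α)R = 509.1 kΩ above and αR = 209.9 kΩ below.
Lower section ‖ load = 200.3 kΩ.
V_wiper = 19.0 × 200.3/(509.1 + 200.3) = 5.37 V.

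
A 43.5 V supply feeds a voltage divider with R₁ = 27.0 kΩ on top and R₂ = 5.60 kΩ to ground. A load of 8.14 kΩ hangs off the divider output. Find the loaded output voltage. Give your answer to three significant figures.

V_out ≈ 4.76 V

The load sits in parallel with R₂: R₂‖R_L = (5.60 × 8.14) / (5.60 + 8.14) = 3.318 kΩ.
V_out = 43.5 × 3.318 / (27.0 + 3.318) = 43.5 × 3.318/30.32 = 4.76 V.
(Unloaded it would have been 7.47 V.)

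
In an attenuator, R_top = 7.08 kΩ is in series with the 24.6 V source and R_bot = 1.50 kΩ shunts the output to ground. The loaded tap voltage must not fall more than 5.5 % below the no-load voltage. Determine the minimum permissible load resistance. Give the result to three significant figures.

R_L(min) ≈ 21.3 kΩ

Output resistance R_th = R_top‖R_bot = (7.08 × 1.50)/8.580 = 1.238 kΩ.
The fractional drop is R_th/(R_th + R_L); requiring this ≤ 0.0550 gives R_L ≥ R_th(1/0.0550 − 1) = 1.238 × 17.18 = 21.3 kΩ.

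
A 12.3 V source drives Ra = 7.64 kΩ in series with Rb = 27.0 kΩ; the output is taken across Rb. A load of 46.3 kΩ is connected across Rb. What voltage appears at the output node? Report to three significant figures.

The load sits in parallel with Rb: Rb‖R_L = (27.0 × 46.3) / (27.0 + 46.3) = 17.05 kΩ.
V_out = 12.3 × 17.05 / (7.64 + 17.05) = 12.3 × 17.05/24.69 = 8.49 V.

V_out ≈ 8.49 V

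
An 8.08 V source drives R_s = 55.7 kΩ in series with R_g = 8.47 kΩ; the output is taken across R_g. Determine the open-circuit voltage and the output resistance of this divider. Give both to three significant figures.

V_th = 1.07 V, R_th = 7.35 kΩ

V_th is the open-circuit tap voltage: 8.08 × 8.47/(55.7 + 8.47) = 1.07 V.
With the supply zeroed, R_s and R_g appear in parallel from the tap: R_th = R_s‖R_g = (55.7 × 8.47)/64.17 = 7.35 kΩ.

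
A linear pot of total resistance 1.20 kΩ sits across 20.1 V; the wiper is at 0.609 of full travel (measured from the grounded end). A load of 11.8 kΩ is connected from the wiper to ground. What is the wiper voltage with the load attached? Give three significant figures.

V ≈ 12.0 V

The wiper splits the pot into (1−α)R = 469.2 Ω above and αR = 730.8 Ω below.
Lower section ‖ load = 688.2 Ω.
V_wiper = 20.1 × 688.2/(469.2 + 688.2) = 12.0 V.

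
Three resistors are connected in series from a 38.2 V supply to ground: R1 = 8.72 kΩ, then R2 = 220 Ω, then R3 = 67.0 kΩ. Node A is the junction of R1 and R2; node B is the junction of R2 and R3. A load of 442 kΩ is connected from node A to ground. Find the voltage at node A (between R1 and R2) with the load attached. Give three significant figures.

V ≈ 33.2 V

Below node A the series string R2+R3 = 67220 Ω sits in parallel with the 442000 Ω load: 58350 Ω.
V_A = 38.2 × 58350/(8720 + 58350) = 33.2 V.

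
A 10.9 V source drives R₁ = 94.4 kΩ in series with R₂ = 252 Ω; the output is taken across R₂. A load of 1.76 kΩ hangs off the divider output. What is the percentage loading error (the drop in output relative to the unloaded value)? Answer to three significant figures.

The divider's output (Thévenin) resistance is R₁‖R₂ = 251.3 Ω.
Fractional drop under load = R_th/(R_th + R_L) = 251.3 / (251.3 + 1760) = 0.1250.
So the output falls by 12.5 %.

12.5 %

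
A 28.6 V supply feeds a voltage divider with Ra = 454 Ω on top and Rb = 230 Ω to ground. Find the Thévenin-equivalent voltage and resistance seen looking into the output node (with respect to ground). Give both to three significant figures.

V_th = 9.62 V, R_th = 153 Ω

V_th is the open-circuit tap voltage: 28.6 × 230/(454 + 230) = 9.62 V.
With the supply zeroed, Ra and Rb appear in parallel from the tap: R_th = Ra‖Rb = (454 × 230)/684.0 = 153 Ω.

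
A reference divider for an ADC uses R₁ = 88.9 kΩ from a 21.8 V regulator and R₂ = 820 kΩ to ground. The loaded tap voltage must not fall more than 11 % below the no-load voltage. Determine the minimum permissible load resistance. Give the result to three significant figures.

R_L(min) ≈ 649 kΩ

Output resistance R_th = R₁‖R₂ = (88.9 × 820)/908.9 = 80.20 kΩ.
The fractional drop is R_th/(R_th + R_L); requiring this ≤ 0.110 gives R_L ≥ R_th(1/0.110 − 1) = 80.20 × 8.091 = 649 kΩ.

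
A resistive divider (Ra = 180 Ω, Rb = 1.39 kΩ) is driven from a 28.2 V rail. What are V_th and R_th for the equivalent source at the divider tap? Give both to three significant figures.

V_th = 25.0 V, R_th = 159 Ω

V_th is the open-circuit tap voltage: 28.2 × 1390/(180 + 1390) = 25.0 V.
With the supply zeroed, Ra and Rb appear in parallel from the tap: R_th = Ra‖Rb = (180 × 1390)/1570 = 159 Ω.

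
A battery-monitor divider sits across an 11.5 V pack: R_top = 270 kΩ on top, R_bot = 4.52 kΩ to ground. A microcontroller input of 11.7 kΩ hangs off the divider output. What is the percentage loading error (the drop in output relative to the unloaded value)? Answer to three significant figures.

27.5 %

The divider's output (Thévenin) resistance is R_top‖R_bot = 4.446 kΩ.
Fractional drop under load = R_th/(R_th + R_L) = 4.446 / (4.446 + 11.7) = 0.2753.
So the output falls by 27.5 %.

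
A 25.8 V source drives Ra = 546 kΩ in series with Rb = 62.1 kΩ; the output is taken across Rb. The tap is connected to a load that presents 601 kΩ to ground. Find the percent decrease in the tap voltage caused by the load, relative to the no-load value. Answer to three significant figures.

Unloaded V = 25.8 × 62.1/608.1 = 2.6347 V.
Loaded: Rb‖R_L = 56.28 kΩ, giving V = 25.8 × 56.28/602.3 = 2.4110 V.
Drop = (2.6347 − 2.4110) / 2.6347 = 8.49 %.

8.49 %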